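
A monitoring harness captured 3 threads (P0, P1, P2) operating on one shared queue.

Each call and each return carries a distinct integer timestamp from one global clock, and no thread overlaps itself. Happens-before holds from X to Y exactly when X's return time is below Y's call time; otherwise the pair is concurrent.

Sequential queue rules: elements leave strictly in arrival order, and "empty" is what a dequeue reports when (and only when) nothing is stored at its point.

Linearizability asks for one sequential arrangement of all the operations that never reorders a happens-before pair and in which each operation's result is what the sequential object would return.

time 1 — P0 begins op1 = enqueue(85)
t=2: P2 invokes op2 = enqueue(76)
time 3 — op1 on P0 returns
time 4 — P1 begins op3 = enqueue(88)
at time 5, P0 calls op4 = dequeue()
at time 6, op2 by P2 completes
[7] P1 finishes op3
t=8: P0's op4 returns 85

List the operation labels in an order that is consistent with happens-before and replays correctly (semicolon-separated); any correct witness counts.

after step 1 (op1 enqueue(85)): queue <85>
after step 2 (op2 enqueue(76)): queue <85,76>
after step 3 (op3 enqueue(88)): queue <85,76,88>
after step 4 (op4 dequeue() → 85): queue <76,88>

op1; op2; op3; op4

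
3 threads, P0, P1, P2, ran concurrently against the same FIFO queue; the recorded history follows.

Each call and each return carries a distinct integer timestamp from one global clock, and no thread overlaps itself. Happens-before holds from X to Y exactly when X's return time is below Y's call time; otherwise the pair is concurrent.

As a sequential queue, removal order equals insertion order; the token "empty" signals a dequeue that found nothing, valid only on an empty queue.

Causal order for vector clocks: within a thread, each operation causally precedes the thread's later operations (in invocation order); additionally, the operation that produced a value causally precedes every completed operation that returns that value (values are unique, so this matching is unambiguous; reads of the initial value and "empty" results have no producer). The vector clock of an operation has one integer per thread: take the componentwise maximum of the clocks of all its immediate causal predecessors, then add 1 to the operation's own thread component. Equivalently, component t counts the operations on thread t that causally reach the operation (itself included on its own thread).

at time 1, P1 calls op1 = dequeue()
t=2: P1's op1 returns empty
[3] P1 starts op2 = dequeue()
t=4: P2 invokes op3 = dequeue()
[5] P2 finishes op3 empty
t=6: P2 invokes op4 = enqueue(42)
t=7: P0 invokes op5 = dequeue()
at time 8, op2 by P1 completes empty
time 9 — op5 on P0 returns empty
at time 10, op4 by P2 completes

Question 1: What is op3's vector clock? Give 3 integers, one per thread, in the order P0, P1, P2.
(0, 0, 1)

invoked at 4, op3 has no predecessors; its own P2 bump gives (0, 0, 1)
invoked at 1, op1 has no predecessors; its own P1 bump gives (0, 1, 0)
invoked at 7, op5 has no predecessors; its own P0 bump gives (1, 0, 0)
from VC(op3)=(0, 0, 1), op4 (invoked 6) maxes components and bumps P2 → (0, 0, 2)
from VC(op1)=(0, 1, 0), op2 (invoked 3) maxes components and bumps P1 → (0, 2, 0)
target: VC(op3) = (0, 0, 1)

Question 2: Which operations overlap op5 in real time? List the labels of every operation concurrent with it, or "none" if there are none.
op2, op4

overlap test against op5 [7,9]: concurrent iff the interval meets 7..9
op1 [1,2]: before
op2 [3,8]: concurrent
op3 [4,5]: before
op4 [6,10]: concurrent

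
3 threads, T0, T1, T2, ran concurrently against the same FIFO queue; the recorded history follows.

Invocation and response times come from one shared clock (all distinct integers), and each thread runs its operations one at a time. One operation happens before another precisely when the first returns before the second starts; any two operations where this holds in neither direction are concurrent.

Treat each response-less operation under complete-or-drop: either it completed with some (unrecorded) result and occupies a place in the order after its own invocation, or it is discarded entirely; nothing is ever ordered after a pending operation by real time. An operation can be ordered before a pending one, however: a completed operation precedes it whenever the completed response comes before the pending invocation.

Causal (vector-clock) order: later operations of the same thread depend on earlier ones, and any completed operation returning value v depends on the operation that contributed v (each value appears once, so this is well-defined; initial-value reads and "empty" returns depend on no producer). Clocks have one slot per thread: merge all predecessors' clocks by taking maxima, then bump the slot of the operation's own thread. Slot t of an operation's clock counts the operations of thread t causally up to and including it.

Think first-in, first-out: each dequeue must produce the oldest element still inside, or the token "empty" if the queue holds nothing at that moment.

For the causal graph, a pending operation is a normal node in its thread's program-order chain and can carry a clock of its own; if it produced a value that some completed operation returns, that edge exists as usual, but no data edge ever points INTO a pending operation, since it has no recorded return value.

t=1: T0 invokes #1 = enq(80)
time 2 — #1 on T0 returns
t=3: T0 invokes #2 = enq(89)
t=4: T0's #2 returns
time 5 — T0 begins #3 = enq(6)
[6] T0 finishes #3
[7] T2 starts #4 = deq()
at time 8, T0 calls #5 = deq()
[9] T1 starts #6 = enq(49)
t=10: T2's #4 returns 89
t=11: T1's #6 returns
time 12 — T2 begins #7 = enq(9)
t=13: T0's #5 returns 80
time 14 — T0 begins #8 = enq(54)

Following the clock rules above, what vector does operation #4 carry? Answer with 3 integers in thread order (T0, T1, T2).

VC(#6, invoked at 9): no causal predecessors; +1 on T1 → (0, 1, 0)
VC(#1, invoked at 1): no causal predecessors; +1 on T0 → (1, 0, 0)
from VC(#1)=(1, 0, 0), #2 (invoked 3) maxes components and bumps T0 → (2, 0, 0)
from VC(#2)=(2, 0, 0), #4 (invoked 7) maxes components and bumps T2 → (2, 0, 1)
from VC(#2)=(2, 0, 0), #3 (invoked 5) maxes components and bumps T0 → (3, 0, 0)
from VC(#4)=(2, 0, 1), #7 (invoked 12) maxes components and bumps T2 → (2, 0, 2)
from VC(#1)=(1, 0, 0), VC(#3)=(3, 0, 0), #5 (invoked 8) maxes components and bumps T0 → (4, 0, 0)
from VC(#5)=(4, 0, 0), #8 (invoked 14) maxes components and bumps T0 → (5, 0, 0)
target: VC(#4) = (2, 0, 1)

(2, 0, 1)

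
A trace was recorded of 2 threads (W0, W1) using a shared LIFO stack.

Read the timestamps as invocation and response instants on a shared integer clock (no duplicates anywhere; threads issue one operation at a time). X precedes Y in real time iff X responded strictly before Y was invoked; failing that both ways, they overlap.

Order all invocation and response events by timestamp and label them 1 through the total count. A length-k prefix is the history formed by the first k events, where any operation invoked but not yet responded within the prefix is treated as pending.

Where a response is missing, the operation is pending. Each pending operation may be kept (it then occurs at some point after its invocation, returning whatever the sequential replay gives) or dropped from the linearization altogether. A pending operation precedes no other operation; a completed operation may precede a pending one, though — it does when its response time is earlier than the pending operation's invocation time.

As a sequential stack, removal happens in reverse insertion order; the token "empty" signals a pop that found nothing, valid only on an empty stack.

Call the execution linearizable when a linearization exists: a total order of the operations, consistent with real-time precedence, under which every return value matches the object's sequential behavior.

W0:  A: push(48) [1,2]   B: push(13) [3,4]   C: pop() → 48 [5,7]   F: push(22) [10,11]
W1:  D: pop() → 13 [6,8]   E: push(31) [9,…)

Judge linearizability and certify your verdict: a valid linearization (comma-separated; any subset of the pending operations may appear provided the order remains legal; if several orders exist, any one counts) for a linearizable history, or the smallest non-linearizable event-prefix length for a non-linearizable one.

1. A push(48), leaving stack <48>
2. B push(13), leaving stack <48,13>
3. D pop() → 13, leaving stack <48>
4. C pop() → 48, leaving stack <>
5. E push(31) (pending, included), leaving stack <31>
6. F push(22), leaving stack <31,22>

linearizable — witness: A, B, D, C, E, F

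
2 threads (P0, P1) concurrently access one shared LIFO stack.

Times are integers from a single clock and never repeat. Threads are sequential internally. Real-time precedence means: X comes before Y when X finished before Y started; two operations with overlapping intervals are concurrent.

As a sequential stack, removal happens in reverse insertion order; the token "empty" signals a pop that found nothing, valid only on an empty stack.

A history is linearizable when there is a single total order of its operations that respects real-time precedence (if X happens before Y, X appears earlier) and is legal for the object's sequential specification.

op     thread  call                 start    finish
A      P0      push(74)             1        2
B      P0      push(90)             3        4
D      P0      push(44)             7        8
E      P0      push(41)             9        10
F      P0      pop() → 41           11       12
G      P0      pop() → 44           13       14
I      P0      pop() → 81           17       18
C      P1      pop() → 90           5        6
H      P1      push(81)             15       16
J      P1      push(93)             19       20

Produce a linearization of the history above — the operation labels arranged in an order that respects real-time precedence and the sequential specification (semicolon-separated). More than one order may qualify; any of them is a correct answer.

A; B; C; D; E; F; G; H; I; J

1. A push(74), leaving stack <74>
2. B push(90), leaving stack <74,90>
3. C pop() → 90, leaving stack <74>
4. D push(44), leaving stack <74,44>
5. E push(41), leaving stack <74,44,41>
6. F pop() → 41, leaving stack <74,44>
7. G pop() → 44, leaving stack <74>
8. H push(81), leaving stack <74,81>
9. I pop() → 81, leaving stack <74>
10. J push(93), leaving stack <74,93>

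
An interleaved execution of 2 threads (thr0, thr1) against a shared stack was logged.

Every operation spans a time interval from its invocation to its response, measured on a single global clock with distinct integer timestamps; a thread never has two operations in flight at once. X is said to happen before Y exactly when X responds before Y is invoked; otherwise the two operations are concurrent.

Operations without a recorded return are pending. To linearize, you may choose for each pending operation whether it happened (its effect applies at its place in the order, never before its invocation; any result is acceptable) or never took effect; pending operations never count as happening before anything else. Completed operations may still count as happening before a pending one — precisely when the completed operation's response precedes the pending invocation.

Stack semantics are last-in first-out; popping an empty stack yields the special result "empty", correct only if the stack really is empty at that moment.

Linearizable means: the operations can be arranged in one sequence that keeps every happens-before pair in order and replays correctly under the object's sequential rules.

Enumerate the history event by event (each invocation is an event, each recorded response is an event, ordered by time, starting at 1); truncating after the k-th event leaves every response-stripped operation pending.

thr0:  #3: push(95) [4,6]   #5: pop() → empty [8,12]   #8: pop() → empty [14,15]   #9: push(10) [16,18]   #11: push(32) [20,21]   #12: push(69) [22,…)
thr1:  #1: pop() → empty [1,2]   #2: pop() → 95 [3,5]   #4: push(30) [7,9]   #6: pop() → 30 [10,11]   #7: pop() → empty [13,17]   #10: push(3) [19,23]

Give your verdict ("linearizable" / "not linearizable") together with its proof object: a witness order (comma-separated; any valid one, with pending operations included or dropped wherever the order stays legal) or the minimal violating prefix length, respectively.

linearizable — witness: #1, #3, #2, #4, #6, #5, #7, #8, #9, #10, #11

after step 1 (#1 pop() → empty): stack <>
after step 2 (#3 push(95)): stack <95>
after step 3 (#2 pop() → 95): stack <>
after step 4 (#4 push(30)): stack <30>
after step 5 (#6 pop() → 30): stack <>
after step 6 (#5 pop() → empty): stack <>
after step 7 (#7 pop() → empty): stack <>
after step 8 (#8 pop() → empty): stack <>
after step 9 (#9 push(10)): stack <10>
after step 10 (#10 push(3)): stack <10,3>
after step 11 (#11 push(32)): stack <10,3,32>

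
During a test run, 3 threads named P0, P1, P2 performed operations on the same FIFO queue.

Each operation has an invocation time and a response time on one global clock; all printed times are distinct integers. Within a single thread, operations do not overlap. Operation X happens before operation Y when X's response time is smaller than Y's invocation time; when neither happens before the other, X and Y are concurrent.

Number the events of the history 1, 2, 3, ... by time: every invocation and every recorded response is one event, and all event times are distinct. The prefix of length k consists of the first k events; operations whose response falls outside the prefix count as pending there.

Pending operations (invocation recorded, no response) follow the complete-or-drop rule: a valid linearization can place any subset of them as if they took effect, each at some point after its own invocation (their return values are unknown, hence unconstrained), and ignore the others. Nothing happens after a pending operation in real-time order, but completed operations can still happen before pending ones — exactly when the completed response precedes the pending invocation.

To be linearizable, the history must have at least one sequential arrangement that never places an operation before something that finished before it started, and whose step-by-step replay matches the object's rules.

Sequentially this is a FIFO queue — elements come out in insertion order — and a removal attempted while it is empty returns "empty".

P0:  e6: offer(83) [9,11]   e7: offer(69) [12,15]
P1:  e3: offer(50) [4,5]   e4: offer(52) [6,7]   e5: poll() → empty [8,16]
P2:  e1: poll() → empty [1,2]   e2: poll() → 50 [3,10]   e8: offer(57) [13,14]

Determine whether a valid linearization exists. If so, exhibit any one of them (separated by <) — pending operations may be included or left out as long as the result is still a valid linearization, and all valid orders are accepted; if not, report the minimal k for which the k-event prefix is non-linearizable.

events 1..15 are fine; event 16 — the response of e5 at time 16 — makes the prefix non-linearizable
8 completed operations, 36 real-time-consistent orders — every FIFO queue replay fails
one such order, e1, e2, e3, e4, e5, e6, e7, e8, breaks at step 2 where e2 poll() → 50 is illegal
one such order, e1, e2, e3, e4, e5, e6, e8, e7, breaks at step 2 where e2 poll() → 50 is illegal

not linearizable — minimal violating prefix: 16 events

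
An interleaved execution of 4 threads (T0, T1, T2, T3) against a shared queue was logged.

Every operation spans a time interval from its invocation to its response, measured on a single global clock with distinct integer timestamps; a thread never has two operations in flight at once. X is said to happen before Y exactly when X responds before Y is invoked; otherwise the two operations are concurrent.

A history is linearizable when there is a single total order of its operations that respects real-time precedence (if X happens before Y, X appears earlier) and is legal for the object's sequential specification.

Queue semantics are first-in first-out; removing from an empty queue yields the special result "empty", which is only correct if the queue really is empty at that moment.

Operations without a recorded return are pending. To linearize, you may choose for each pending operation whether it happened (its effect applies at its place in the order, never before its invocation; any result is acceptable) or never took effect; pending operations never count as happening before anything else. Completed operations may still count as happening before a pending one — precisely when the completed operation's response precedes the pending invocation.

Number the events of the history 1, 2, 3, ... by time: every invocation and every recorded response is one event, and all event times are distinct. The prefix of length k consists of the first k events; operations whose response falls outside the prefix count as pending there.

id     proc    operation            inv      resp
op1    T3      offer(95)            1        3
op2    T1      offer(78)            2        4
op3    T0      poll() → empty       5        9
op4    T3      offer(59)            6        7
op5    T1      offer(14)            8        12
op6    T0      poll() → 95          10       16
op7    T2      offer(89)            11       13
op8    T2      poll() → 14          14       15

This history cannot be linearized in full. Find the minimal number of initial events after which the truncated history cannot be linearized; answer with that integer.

events 1..8 are linearizable; a witness order is op1, op2, op3, op4:
step 1: op1 offer(95) — queue <95>
step 2: op2 offer(78) — queue <95,78>
step 3: op3 poll() (pending, included) — queue <78>
step 4: op4 offer(59) — queue <78,59>
adding event 9 (op3 responds at 9) leaves no legal real-time order
every completion of the 1 pending operation (op5) was checked; none linearizes
for example op1, op2, op3, op4 (pending dropped) fails at step 3: op3 poll() → empty is not legal there
for example op1, op2, op4, op3 (pending dropped) fails at step 4: op3 poll() → empty is not legal there

9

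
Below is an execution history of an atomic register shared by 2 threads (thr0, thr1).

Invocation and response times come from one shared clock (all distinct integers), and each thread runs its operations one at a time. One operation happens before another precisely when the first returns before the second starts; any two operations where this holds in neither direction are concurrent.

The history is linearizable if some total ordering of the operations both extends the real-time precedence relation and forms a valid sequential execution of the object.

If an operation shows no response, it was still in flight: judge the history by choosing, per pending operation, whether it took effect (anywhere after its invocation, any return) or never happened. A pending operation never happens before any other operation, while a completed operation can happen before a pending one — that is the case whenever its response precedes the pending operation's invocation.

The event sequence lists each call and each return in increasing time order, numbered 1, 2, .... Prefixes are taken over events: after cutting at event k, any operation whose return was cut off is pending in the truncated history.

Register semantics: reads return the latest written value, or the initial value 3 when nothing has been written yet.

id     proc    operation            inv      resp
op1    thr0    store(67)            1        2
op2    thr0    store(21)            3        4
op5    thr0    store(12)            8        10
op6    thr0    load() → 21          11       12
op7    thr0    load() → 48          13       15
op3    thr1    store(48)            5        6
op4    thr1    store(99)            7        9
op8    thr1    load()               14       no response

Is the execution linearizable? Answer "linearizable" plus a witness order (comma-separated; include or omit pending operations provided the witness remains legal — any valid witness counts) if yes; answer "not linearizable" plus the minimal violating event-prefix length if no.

not linearizable — minimal violating prefix: 12 events

the violation lands at event 12, op6's response at time 12: events 1..11 linearize, events 1..12 do not
the 6 completed operations admit 2 real-time orders; each fails the atomic register replay
for example op1, op2, op3, op4, op5, op6 fails at step 6: op6 load() → 21 is not legal there
for example op1, op2, op3, op5, op4, op6 fails at step 6: op6 load() → 21 is not legal there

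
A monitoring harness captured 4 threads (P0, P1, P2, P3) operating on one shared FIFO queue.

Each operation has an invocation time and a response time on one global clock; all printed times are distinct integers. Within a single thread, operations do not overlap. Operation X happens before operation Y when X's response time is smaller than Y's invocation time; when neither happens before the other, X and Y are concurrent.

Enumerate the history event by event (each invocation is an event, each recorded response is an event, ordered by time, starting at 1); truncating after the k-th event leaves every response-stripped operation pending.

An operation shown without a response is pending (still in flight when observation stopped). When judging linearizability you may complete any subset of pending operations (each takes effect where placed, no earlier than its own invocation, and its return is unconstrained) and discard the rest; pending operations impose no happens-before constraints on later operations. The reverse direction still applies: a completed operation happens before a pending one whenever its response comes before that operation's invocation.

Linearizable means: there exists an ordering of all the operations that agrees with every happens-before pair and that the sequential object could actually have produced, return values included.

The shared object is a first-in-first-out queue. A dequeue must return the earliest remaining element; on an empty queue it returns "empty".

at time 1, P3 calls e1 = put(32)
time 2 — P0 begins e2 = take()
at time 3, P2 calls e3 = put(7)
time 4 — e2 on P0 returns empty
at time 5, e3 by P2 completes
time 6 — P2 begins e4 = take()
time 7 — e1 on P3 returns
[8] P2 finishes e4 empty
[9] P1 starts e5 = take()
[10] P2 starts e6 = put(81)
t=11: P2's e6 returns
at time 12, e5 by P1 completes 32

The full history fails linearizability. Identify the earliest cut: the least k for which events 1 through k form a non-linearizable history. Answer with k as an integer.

events 1..7 are linearizable, e.g. via e2, e1, e3:
step 1: e2 take() → empty — queue <>
step 2: e1 put(32) — queue <32>
step 3: e3 put(7) — queue <32,7>
once event 8 joins (e4's response, time 8), exhaustive search finds no witness
take e1, e2, e3, e4: step 2 already fails, because e2 take() → empty cannot occur there
take e1, e3, e2, e4: step 3 already fails, because e2 take() → empty cannot occur there

8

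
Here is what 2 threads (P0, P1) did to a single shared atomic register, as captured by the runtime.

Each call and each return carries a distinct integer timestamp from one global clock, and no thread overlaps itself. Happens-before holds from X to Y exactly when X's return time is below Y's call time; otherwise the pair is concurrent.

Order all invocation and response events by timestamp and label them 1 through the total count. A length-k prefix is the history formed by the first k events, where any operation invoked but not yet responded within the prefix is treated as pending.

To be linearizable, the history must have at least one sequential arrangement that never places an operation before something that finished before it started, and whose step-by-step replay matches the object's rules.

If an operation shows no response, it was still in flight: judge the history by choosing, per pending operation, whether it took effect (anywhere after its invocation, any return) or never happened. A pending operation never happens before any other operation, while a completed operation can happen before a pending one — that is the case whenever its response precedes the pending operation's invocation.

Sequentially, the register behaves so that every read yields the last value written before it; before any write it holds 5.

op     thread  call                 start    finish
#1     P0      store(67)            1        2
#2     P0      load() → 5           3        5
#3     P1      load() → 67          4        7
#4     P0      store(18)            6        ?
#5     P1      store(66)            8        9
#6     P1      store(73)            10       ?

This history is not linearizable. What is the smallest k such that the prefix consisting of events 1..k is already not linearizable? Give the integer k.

a valid linearization of events 1..4 exists, for instance #1:
after step 1 (#1 store(67)): value 67
at event 5 (#2's time-5 response) nothing linearizes any more
including or dropping the 1 pending operation (#3) in any combination fails
e.g. #1, #2 (pending dropped): illegal at step 2, since #2 load() → 5 cannot apply there

5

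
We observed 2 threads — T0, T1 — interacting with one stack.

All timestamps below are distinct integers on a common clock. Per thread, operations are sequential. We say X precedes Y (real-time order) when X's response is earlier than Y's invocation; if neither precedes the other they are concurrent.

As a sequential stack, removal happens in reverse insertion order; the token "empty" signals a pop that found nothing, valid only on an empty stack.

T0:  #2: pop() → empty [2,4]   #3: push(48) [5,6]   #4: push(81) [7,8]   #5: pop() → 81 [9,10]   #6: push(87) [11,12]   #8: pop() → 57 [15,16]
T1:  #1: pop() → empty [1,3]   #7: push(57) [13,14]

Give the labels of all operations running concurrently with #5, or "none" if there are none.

#5 spans [9,10]; an op avoiding the whole window 9..10 is ordered, any other is concurrent
#1 [1,3]: before
#2 [2,4]: before
#3 [5,6]: before
#4 [7,8]: before
#6 [11,12]: after
#7 [13,14]: after
#8 [15,16]: after

none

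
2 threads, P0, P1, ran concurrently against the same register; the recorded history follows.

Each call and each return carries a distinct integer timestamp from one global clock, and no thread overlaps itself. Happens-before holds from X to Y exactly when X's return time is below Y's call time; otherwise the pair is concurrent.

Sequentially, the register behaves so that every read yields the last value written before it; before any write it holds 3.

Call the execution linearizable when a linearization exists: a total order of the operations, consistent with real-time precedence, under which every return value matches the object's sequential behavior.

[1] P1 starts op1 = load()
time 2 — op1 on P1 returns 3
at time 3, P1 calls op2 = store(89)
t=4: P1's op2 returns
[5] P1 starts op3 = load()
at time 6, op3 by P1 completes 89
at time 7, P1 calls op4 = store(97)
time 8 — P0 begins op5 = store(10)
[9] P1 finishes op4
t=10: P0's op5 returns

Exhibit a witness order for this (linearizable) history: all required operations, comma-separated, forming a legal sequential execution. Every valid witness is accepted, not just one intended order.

op1, op2, op3, op4, op5

1. op1 load() → 3, leaving value 3
2. op2 store(89), leaving value 89
3. op3 load() → 89, leaving value 89
4. op4 store(97), leaving value 97
5. op5 store(10), leaving value 10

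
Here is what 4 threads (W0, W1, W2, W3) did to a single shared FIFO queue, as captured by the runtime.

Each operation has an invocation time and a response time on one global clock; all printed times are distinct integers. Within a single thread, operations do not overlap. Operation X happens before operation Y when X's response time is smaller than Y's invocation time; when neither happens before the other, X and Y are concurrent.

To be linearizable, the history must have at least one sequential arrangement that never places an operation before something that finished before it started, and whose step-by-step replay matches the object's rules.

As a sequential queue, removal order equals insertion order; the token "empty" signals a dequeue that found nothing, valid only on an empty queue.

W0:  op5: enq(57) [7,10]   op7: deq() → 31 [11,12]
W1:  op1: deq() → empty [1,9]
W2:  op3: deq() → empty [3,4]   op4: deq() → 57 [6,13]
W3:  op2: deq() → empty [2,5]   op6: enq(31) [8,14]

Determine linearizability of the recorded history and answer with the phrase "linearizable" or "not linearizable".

linearizable

witness order: op1, op2, op3, op5, op4, op6, op7
step 1: op1 deq() → empty — queue <>
step 2: op2 deq() → empty — queue <>
step 3: op3 deq() → empty — queue <>
step 4: op5 enq(57) — queue <57>
step 5: op4 deq() → 57 — queue <>
step 6: op6 enq(31) — queue <31>
step 7: op7 deq() → 31 — queue <>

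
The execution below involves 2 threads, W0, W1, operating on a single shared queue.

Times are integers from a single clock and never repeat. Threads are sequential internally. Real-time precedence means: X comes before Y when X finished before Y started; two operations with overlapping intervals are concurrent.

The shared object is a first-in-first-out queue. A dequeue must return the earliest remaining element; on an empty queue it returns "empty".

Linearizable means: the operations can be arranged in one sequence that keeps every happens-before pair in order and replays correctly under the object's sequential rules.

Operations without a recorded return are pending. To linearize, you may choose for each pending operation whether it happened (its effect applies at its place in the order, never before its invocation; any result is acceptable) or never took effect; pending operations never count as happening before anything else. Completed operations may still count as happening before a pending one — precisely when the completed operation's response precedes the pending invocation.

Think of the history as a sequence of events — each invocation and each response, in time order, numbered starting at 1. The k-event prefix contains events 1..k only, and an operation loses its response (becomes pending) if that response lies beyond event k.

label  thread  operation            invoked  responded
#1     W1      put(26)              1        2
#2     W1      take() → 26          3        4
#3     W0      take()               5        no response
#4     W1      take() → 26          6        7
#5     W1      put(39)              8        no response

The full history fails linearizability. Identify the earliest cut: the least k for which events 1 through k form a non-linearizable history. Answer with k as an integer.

7

one valid order for events 1..6 is #1, #2:
after step 1 (#1 put(26)): queue <26>
after step 2 (#2 take() → 26): queue <>
event 7 — #4's response, time 7 — after it, nothing linearizes
completion choices over the 1 pending operation (#3) were checked; none helps
for example #1, #2, #4 (pending dropped) fails at step 3: #4 take() → 26 is not legal there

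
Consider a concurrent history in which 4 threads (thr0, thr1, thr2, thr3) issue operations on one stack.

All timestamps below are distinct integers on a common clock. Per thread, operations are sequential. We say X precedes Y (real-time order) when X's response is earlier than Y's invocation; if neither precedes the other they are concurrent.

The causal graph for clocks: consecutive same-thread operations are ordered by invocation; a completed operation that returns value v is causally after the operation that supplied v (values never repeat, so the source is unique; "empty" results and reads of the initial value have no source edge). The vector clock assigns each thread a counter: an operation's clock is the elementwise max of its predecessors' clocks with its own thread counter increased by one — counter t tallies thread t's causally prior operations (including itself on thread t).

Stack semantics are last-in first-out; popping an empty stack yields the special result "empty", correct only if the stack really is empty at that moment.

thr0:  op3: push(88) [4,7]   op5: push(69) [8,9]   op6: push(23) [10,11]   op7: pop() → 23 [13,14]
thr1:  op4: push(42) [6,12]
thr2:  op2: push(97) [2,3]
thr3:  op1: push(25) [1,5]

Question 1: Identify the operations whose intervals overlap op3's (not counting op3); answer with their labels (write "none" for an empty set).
Answer: op1, op4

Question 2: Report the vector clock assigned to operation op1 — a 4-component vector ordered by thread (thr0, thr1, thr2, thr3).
Answer: (0, 0, 0, 1)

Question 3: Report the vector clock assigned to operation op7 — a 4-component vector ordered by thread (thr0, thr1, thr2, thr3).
Answer: (4, 0, 0, 0)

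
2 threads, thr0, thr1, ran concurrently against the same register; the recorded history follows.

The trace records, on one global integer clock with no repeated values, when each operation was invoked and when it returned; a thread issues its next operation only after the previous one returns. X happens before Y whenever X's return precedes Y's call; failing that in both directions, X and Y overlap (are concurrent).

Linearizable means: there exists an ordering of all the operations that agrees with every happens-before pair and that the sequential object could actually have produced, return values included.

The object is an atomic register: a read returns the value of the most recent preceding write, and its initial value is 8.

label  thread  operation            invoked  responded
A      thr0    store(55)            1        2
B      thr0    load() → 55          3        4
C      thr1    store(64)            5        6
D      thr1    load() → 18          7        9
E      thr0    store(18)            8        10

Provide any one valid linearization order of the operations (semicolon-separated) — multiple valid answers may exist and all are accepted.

after step 1 (A store(55)): value 55
after step 2 (B load() → 55): value 55
after step 3 (C store(64)): value 64
after step 4 (E store(18)): value 18
after step 5 (D load() → 18): value 18

A; B; C; E; D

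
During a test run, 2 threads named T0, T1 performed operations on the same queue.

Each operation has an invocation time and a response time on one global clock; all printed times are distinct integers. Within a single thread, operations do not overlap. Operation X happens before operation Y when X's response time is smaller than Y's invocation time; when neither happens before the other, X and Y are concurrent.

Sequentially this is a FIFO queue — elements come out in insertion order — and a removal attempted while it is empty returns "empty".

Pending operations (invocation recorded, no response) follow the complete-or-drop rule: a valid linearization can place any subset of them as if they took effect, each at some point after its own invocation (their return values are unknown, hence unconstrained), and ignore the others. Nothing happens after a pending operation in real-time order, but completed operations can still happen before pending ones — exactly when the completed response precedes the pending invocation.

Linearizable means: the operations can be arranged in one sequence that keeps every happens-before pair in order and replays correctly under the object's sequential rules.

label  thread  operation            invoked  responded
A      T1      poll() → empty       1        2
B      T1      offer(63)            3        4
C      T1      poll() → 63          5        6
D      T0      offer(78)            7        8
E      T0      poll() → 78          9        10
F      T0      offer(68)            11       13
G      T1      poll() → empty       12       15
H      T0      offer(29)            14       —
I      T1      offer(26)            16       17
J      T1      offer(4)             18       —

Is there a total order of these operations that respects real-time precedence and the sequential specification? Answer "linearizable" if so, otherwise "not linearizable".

one valid linearization: A, B, C, D, E, G, F, H, I
after step 1 (A poll() → empty): queue <>
after step 2 (B offer(63)): queue <63>
after step 3 (C poll() → 63): queue <>
after step 4 (D offer(78)): queue <78>
after step 5 (E poll() → 78): queue <>
after step 6 (G poll() → empty): queue <>
after step 7 (F offer(68)): queue <68>
after step 8 (H offer(29) (pending, included)): queue <68,29>
after step 9 (I offer(26)): queue <68,29,26>

linearizable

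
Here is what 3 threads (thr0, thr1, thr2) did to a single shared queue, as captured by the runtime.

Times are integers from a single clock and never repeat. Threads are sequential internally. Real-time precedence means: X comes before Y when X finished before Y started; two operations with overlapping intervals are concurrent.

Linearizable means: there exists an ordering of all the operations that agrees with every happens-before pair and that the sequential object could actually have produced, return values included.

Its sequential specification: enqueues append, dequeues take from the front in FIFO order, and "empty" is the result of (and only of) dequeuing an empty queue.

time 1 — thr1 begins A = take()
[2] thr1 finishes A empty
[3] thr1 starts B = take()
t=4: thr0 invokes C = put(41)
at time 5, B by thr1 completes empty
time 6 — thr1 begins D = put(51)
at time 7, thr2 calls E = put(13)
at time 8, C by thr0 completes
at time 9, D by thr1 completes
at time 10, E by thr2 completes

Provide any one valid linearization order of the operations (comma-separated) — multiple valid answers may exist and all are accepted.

A, B, C, D, E

after step 1 (A take() → empty): queue <>
after step 2 (B take() → empty): queue <>
after step 3 (C put(41)): queue <41>
after step 4 (D put(51)): queue <41,51>
after step 5 (E put(13)): queue <41,51,13>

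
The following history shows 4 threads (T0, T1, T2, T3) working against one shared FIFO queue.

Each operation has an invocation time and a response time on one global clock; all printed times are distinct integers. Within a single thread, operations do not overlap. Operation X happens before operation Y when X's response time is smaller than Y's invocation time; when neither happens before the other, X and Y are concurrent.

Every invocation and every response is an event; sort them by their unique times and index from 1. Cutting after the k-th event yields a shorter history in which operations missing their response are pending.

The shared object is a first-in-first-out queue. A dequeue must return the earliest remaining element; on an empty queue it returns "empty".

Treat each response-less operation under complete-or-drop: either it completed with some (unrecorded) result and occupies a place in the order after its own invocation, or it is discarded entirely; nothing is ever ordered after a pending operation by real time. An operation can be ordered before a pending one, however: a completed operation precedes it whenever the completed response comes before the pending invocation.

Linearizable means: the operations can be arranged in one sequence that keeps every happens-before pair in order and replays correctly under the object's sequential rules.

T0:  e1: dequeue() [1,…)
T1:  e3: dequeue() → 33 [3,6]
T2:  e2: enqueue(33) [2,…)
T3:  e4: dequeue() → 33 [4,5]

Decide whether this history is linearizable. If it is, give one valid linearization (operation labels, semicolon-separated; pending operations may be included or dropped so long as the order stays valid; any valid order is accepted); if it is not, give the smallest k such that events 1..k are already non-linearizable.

not linearizable — minimal violating prefix: 6 events

events 1..5 are fine; event 6 — the response of e3 at time 6 — makes the prefix non-linearizable
2 completed operations, 2 real-time-consistent orders — every FIFO queue replay fails
completion choices over the 2 pending operations (e1, e2) were checked; none helps
take e3, e4 (pending dropped): step 1 already fails, because e3 dequeue() → 33 cannot occur there
take e4, e3 (pending dropped): step 1 already fails, because e4 dequeue() → 33 cannot occur there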